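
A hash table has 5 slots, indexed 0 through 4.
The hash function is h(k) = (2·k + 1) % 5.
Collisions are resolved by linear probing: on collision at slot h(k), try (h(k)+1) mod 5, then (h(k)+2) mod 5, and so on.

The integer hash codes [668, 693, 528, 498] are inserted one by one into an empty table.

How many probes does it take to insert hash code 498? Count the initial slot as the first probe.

4

Insert 668: h=2, slot 2 empty -> index 2.
Insert 693: h=2, slot 2 occupied -> index 3.
Insert 528: h=2, slots 2,3 occupied -> index 4.
Insert 498: h=2, slots 2,3,4 occupied -> index 0.
Table: [498, —, 668, 693, 528]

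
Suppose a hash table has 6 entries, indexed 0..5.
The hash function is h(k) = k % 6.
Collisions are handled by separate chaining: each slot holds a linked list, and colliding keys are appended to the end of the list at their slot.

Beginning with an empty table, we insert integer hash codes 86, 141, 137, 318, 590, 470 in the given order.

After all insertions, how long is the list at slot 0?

86 -> bucket 2
141 -> bucket 3
137 -> bucket 5
318 -> bucket 0
590 -> bucket 2 (collision)
470 -> bucket 2 (collision)
Final buckets:
0: 318
1: —
2: 86 -> 590 -> 470
3: 141
4: —
5: 137

1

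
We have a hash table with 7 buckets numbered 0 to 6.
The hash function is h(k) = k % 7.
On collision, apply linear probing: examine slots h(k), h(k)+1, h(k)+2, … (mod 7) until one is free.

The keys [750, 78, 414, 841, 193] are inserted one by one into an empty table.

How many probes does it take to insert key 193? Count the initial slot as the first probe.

2

750 hashes to 1; slot 1 is free → place at 1.
78 hashes to 1; 1 taken → place at 2.
414 hashes to 1; 1,2 taken → place at 3.
841 hashes to 1; 1,2,3 taken → place at 4.
193 hashes to 4; 4 taken → place at 5.
Table: [—, 750, 78, 414, 841, 193, —]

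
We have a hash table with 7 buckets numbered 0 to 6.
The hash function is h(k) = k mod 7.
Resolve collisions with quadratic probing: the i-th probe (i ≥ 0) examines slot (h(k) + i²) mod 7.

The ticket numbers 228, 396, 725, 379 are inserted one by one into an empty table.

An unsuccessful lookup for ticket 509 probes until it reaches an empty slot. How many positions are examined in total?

2

228: h=4 → slot 4
396: h=4, probe 4,5 → slot 5
725: h=4, probe 4,5,1 → slot 1
379: h=1, probe 1,2 → slot 2
Table: [., 725, 379, ., 228, 396, .]
Lookup 509: h=5, probe 5,6 → slot 6 empty, not found.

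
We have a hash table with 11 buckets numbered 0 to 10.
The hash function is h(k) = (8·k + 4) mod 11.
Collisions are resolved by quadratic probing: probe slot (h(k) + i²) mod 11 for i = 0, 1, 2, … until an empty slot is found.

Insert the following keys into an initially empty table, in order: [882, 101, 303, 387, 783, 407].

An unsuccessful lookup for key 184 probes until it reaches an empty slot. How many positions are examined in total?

882 hashes to 9; slot 9 is free => place at 9.
101 hashes to 9; 9 taken => place at 10.
303 hashes to 8; slot 8 is free => place at 8.
387 hashes to 9; 9,10 taken => place at 2.
783 hashes to 9; 9,10,2 taken => place at 7.
407 hashes to 4; slot 4 is free => place at 4.
Table: [., ., 387, ., 407, ., ., 783, 303, 882, 101]
Lookup 184: h=2, probe 2,3 → slot 3 empty, not found.

2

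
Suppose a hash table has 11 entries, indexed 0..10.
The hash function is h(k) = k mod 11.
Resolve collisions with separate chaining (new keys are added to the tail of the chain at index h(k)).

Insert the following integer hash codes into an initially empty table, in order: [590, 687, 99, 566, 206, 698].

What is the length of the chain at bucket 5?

3

Insert 590: h=7, bucket 7 empty -> new chain.
Insert 687: h=5, bucket 5 empty -> new chain.
Insert 99: h=0, bucket 0 empty -> new chain.
Insert 566: h=5, bucket 5 nonempty -> append to chain.
Insert 206: h=8, bucket 8 empty -> new chain.
Insert 698: h=5, bucket 5 nonempty -> append to chain.
Final buckets:
0: 99
1: ∅
2: ∅
3: ∅
4: ∅
5: 687 -> 566 -> 698
6: ∅
7: 590
8: 206
9: ∅
10: ∅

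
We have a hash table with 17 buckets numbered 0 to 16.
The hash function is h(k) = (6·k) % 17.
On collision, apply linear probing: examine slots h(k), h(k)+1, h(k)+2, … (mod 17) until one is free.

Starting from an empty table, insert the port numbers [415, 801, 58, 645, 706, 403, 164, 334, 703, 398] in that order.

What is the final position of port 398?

415 hashes to 8; slot 8 is free -> place at 8.
801 hashes to 12; slot 12 is free -> place at 12.
58 hashes to 8; 8 taken -> place at 9.
645 hashes to 11; slot 11 is free -> place at 11.
706 hashes to 3; slot 3 is free -> place at 3.
403 hashes to 4; slot 4 is free -> place at 4.
164 hashes to 15; slot 15 is free -> place at 15.
334 hashes to 15; 15 taken -> place at 16.
703 hashes to 2; slot 2 is free -> place at 2.
398 hashes to 8; 8,9 taken -> place at 10.
Table: [_, _, 703, 706, 403, _, _, _, 415, 58, 398, 645, 801, _, _, 164, 334]

10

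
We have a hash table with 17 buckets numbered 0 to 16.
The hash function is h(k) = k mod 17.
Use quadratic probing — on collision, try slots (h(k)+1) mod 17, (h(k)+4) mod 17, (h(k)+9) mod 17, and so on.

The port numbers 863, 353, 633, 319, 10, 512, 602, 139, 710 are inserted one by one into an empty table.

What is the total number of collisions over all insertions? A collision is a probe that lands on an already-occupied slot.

6

863 hashes to 13; slot 13 is free -> place at 13.
353 hashes to 13; 13 taken -> place at 14.
633 hashes to 4; slot 4 is free -> place at 4.
319 hashes to 13; 13,14 taken -> place at 0.
10 hashes to 10; slot 10 is free -> place at 10.
512 hashes to 2; slot 2 is free -> place at 2.
602 hashes to 7; slot 7 is free -> place at 7.
139 hashes to 3; slot 3 is free -> place at 3.
710 hashes to 13; 13,14,0 taken -> place at 5.
Table: [319, ., 512, 139, 633, 710, ., 602, ., ., 10, ., ., 863, 353, ., .]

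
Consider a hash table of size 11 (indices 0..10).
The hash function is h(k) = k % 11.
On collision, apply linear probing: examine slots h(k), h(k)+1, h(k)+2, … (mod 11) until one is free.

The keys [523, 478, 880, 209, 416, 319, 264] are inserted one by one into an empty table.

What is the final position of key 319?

523 hashes to 6; slot 6 is free → place at 6.
478 hashes to 5; slot 5 is free → place at 5.
880 hashes to 0; slot 0 is free → place at 0.
209 hashes to 0; 0 taken → place at 1.
416 hashes to 9; slot 9 is free → place at 9.
319 hashes to 0; 0,1 taken → place at 2.
264 hashes to 0; 0,1,2 taken → place at 3.
Table: [880, 209, 319, 264, _, 478, 523, _, _, 416, _]

2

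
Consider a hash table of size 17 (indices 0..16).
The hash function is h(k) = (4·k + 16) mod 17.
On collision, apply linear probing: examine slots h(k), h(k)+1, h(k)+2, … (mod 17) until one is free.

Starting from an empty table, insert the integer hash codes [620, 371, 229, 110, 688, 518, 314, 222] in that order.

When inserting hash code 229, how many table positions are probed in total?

Insert 620: h=14, slot 14 empty → index 14.
Insert 371: h=4, slot 4 empty → index 4.
Insert 229: h=14, slot 14 occupied → index 15.
Insert 110: h=14, slots 14,15 occupied → index 16.
Insert 688: h=14, slots 14,15,16 occupied → index 0.
Insert 518: h=14, slots 14,15,16,0 occupied → index 1.
Insert 314: h=14, slots 14,15,16,0,1 occupied → index 2.
Insert 222: h=3, slot 3 empty → index 3.
Table: [688, 518, 314, 222, 371, -, -, -, -, -, -, -, -, -, 620, 229, 110]

2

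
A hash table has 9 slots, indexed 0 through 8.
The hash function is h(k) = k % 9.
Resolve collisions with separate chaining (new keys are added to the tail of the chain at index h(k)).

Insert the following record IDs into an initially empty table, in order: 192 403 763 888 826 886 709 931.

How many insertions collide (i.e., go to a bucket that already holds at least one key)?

4

Insert 192: h=3, bucket 3 empty -> new chain.
Insert 403: h=7, bucket 7 empty -> new chain.
Insert 763: h=7, bucket 7 nonempty -> append to chain.
Insert 888: h=6, bucket 6 empty -> new chain.
Insert 826: h=7, bucket 7 nonempty -> append to chain.
Insert 886: h=4, bucket 4 empty -> new chain.
Insert 709: h=7, bucket 7 nonempty -> append to chain.
Insert 931: h=4, bucket 4 nonempty -> append to chain.
Final buckets:
0: _
1: _
2: _
3: 192
4: 886 -> 931
5: _
6: 888
7: 403 -> 763 -> 826 -> 709
8: _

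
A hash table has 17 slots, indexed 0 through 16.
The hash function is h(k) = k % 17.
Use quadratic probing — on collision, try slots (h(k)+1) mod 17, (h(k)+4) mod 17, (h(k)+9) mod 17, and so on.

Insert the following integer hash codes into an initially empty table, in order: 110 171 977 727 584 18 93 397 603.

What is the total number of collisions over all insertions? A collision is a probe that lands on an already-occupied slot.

8

Insert 110: h=8, slot 8 empty -> index 8.
Insert 171: h=1, slot 1 empty -> index 1.
Insert 977: h=8, slot 8 occupied -> index 9.
Insert 727: h=13, slot 13 empty -> index 13.
Insert 584: h=6, slot 6 empty -> index 6.
Insert 18: h=1, slot 1 occupied -> index 2.
Insert 93: h=8, slots 8,9 occupied -> index 12.
Insert 397: h=6, slot 6 occupied -> index 7.
Insert 603: h=8, slots 8,9,12 occupied -> index 0.
Table: [603, 171, 18, —, —, —, 584, 397, 110, 977, —, —, 93, 727, —, —, —]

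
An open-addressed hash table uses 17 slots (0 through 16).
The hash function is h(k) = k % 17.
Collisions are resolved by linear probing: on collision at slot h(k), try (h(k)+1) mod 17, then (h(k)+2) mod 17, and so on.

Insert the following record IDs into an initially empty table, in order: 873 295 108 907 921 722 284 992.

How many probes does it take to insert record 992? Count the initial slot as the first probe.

6

Insert 873: h=6, slot 6 empty => index 6.
Insert 295: h=6, slot 6 occupied => index 7.
Insert 108: h=6, slots 6,7 occupied => index 8.
Insert 907: h=6, slots 6,7,8 occupied => index 9.
Insert 921: h=3, slot 3 empty => index 3.
Insert 722: h=8, slots 8,9 occupied => index 10.
Insert 284: h=12, slot 12 empty => index 12.
Insert 992: h=6, slots 6,7,8,9,10 occupied => index 11.
Table: [∅, ∅, ∅, 921, ∅, ∅, 873, 295, 108, 907, 722, 992, 284, ∅, ∅, ∅, ∅]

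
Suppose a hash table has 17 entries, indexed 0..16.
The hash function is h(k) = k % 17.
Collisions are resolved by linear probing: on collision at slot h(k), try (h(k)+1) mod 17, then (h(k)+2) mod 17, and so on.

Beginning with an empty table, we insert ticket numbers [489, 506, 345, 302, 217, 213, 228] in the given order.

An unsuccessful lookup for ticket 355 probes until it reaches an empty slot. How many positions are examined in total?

3

489 hashes to 13; slot 13 is free -> place at 13.
506 hashes to 13; 13 taken -> place at 14.
345 hashes to 5; slot 5 is free -> place at 5.
302 hashes to 13; 13,14 taken -> place at 15.
217 hashes to 13; 13,14,15 taken -> place at 16.
213 hashes to 9; slot 9 is free -> place at 9.
228 hashes to 7; slot 7 is free -> place at 7.
Table: [_, _, _, _, _, 345, _, 228, _, 213, _, _, _, 489, 506, 302, 217]
Lookup 355: h=15, probe 15,16,0 → slot 0 empty, not found.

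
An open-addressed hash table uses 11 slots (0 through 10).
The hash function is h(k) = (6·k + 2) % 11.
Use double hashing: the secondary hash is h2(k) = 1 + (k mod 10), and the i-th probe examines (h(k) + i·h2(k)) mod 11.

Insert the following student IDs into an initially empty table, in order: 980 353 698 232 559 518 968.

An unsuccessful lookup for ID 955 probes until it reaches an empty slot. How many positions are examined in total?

980 hashes to 8; slot 8 is free → place at 8.
353 hashes to 8, h2=4; 8 taken → place at 1.
698 hashes to 10; slot 10 is free → place at 10.
232 hashes to 8, h2=3; 8 taken → place at 0.
559 hashes to 1, h2=10; 1,0,10 taken → place at 9.
518 hashes to 8, h2=9; 8 taken → place at 6.
968 hashes to 2; slot 2 is free → place at 2.
Table: [232, 353, 968, ∅, ∅, ∅, 518, ∅, 980, 559, 698]
Lookup 955: h=1, h2=6, probe 1,7 → slot 7 empty, not found.

2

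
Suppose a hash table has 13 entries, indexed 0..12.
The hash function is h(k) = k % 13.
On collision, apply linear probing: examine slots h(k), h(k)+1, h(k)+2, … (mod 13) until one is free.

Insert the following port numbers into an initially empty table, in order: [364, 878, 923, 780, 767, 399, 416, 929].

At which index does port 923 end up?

1

Insert 364: h=0, slot 0 empty → index 0.
Insert 878: h=7, slot 7 empty → index 7.
Insert 923: h=0, slot 0 occupied → index 1.
Insert 780: h=0, slots 0,1 occupied → index 2.
Insert 767: h=0, slots 0,1,2 occupied → index 3.
Insert 399: h=9, slot 9 empty → index 9.
Insert 416: h=0, slots 0,1,2,3 occupied → index 4.
Insert 929: h=6, slot 6 empty → index 6.
Table: [364, 923, 780, 767, 416, ., 929, 878, ., 399, ., ., .]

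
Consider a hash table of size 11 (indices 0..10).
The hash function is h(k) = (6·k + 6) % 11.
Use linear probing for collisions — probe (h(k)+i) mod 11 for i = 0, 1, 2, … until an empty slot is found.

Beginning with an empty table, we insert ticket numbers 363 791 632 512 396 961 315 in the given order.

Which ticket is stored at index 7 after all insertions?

396

363 hashes to 6; slot 6 is free → place at 6.
791 hashes to 0; slot 0 is free → place at 0.
632 hashes to 3; slot 3 is free → place at 3.
512 hashes to 9; slot 9 is free → place at 9.
396 hashes to 6; 6 taken → place at 7.
961 hashes to 8; slot 8 is free → place at 8.
315 hashes to 4; slot 4 is free → place at 4.
Table: [791, -, -, 632, 315, -, 363, 396, 961, 512, -]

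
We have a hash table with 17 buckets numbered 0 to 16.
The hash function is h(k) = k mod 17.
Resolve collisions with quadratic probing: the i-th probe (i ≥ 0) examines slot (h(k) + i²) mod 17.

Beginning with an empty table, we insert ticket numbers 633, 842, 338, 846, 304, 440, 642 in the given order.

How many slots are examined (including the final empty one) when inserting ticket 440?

633 hashes to 4; slot 4 is free -> place at 4.
842 hashes to 9; slot 9 is free -> place at 9.
338 hashes to 15; slot 15 is free -> place at 15.
846 hashes to 13; slot 13 is free -> place at 13.
304 hashes to 15; 15 taken -> place at 16.
440 hashes to 15; 15,16 taken -> place at 2.
642 hashes to 13; 13 taken -> place at 14.
Table: [—, —, 440, —, 633, —, —, —, —, 842, —, —, —, 846, 642, 338, 304]

3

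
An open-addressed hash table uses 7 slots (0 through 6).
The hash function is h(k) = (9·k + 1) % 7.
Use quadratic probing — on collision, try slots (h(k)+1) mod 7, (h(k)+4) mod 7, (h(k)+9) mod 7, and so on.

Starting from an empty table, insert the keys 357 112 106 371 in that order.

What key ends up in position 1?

357

Insert 357: h=1, slot 1 empty → index 1.
Insert 112: h=1, slot 1 occupied → index 2.
Insert 106: h=3, slot 3 empty → index 3.
Insert 371: h=1, slots 1,2 occupied → index 5.
Table: [—, 357, 112, 106, —, 371, —]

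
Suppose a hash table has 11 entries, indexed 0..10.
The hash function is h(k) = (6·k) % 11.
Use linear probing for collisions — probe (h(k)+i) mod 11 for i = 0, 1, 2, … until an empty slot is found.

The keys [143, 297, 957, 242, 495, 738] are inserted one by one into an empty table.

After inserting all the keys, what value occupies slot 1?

297

Insert 143: h=0, slot 0 empty → index 0.
Insert 297: h=0, slot 0 occupied → index 1.
Insert 957: h=0, slots 0,1 occupied → index 2.
Insert 242: h=0, slots 0,1,2 occupied → index 3.
Insert 495: h=0, slots 0,1,2,3 occupied → index 4.
Insert 738: h=6, slot 6 empty → index 6.
Table: [143, 297, 957, 242, 495, ∅, 738, ∅, ∅, ∅, ∅]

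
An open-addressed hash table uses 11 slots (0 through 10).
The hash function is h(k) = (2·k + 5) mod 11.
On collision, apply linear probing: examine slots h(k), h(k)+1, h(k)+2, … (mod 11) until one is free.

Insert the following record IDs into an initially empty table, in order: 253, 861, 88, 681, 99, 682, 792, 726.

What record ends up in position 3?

253 hashes to 5; slot 5 is free -> place at 5.
861 hashes to 0; slot 0 is free -> place at 0.
88 hashes to 5; 5 taken -> place at 6.
681 hashes to 3; slot 3 is free -> place at 3.
99 hashes to 5; 5,6 taken -> place at 7.
682 hashes to 5; 5,6,7 taken -> place at 8.
792 hashes to 5; 5,6,7,8 taken -> place at 9.
726 hashes to 5; 5,6,7,8,9 taken -> place at 10.
Table: [861, ., ., 681, ., 253, 88, 99, 682, 792, 726]

681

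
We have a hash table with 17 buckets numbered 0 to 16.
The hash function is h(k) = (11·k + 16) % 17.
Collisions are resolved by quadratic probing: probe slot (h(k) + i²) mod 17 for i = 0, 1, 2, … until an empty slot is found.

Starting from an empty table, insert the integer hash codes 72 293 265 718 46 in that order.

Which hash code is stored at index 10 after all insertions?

293

72 hashes to 9; slot 9 is free -> place at 9.
293 hashes to 9; 9 taken -> place at 10.
265 hashes to 7; slot 7 is free -> place at 7.
718 hashes to 9; 9,10 taken -> place at 13.
46 hashes to 12; slot 12 is free -> place at 12.
Table: [—, —, —, —, —, —, —, 265, —, 72, 293, —, 46, 718, —, —, —]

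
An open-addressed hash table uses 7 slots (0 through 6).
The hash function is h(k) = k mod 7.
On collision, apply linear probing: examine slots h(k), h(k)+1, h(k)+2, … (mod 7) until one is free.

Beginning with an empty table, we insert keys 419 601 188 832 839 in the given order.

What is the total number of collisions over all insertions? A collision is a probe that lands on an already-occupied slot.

419 hashes to 6; slot 6 is free → place at 6.
601 hashes to 6; 6 taken → place at 0.
188 hashes to 6; 6,0 taken → place at 1.
832 hashes to 6; 6,0,1 taken → place at 2.
839 hashes to 6; 6,0,1,2 taken → place at 3.
Table: [601, 188, 832, 839, _, _, 419]

10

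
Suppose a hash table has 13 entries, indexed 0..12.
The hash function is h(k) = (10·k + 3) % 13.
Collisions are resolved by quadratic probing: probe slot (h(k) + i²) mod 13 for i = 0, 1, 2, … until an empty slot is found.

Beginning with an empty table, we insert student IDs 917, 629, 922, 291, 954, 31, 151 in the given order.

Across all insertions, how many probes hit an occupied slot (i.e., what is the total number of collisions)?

917: h=8 → slot 8
629: h=1 → slot 1
922: h=6 → slot 6
291: h=1, probe 1,2 → slot 2
954: h=1, probe 1,2,5 → slot 5
31: h=1, probe 1,2,5,10 → slot 10
151: h=5, probe 5,6,9 → slot 9
Table: [—, 629, 291, —, —, 954, 922, —, 917, 151, 31, —, —]

8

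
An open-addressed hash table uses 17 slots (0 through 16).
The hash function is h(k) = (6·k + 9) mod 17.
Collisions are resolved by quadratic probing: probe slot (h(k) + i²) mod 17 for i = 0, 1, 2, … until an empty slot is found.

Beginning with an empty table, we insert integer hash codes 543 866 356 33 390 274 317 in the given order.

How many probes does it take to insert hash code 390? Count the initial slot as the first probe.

543: h=3 -> slot 3
866: h=3, probe 3,4 -> slot 4
356: h=3, probe 3,4,7 -> slot 7
33: h=3, probe 3,4,7,12 -> slot 12
390: h=3, probe 3,4,7,12,2 -> slot 2
274: h=4, probe 4,5 -> slot 5
317: h=7, probe 7,8 -> slot 8
Table: [-, -, 390, 543, 866, 274, -, 356, 317, -, -, -, 33, -, -, -, -]

5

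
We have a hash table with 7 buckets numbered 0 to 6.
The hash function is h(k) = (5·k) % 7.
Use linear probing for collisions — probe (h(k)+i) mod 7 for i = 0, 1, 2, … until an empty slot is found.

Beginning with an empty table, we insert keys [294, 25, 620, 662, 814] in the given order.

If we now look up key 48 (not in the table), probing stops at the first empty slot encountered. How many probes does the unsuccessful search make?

3

294 hashes to 0; slot 0 is free => place at 0.
25 hashes to 6; slot 6 is free => place at 6.
620 hashes to 6; 6,0 taken => place at 1.
662 hashes to 6; 6,0,1 taken => place at 2.
814 hashes to 3; slot 3 is free => place at 3.
Table: [294, 620, 662, 814, —, —, 25]
Lookup 48: h=2, probe 2,3,4 → slot 4 empty, not found.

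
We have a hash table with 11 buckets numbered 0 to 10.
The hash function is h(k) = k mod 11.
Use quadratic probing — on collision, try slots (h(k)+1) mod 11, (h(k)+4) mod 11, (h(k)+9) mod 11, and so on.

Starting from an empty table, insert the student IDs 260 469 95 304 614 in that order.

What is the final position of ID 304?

5

Insert 260: h=7, slot 7 empty -> index 7.
Insert 469: h=7, slot 7 occupied -> index 8.
Insert 95: h=7, slots 7,8 occupied -> index 0.
Insert 304: h=7, slots 7,8,0 occupied -> index 5.
Insert 614: h=9, slot 9 empty -> index 9.
Table: [95, ., ., ., ., 304, ., 260, 469, 614, .]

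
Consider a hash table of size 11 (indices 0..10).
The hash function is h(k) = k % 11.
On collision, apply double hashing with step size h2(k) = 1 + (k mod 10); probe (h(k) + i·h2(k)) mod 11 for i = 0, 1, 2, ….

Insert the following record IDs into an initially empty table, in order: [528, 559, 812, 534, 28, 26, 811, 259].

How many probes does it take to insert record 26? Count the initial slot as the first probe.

Insert 528: h=0, slot 0 empty → index 0.
Insert 559: h=9, slot 9 empty → index 9.
Insert 812: h=9, h2=3, slot 9 occupied → index 1.
Insert 534: h=6, slot 6 empty → index 6.
Insert 28: h=6, h2=9, slot 6 occupied → index 4.
Insert 26: h=4, h2=7, slots 4,0 occupied → index 7.
Insert 811: h=8, slot 8 empty → index 8.
Insert 259: h=6, h2=10, slot 6 occupied → index 5.
Table: [528, 812, —, —, 28, 259, 534, 26, 811, 559, —]

3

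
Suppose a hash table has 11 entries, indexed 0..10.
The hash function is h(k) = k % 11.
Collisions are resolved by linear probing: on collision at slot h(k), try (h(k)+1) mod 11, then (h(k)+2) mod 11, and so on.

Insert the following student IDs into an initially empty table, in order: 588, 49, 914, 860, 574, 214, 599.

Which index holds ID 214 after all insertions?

588: h=5 → slot 5
49: h=5, probe 5,6 → slot 6
914: h=1 → slot 1
860: h=2 → slot 2
574: h=2, probe 2,3 → slot 3
214: h=5, probe 5,6,7 → slot 7
599: h=5, probe 5,6,7,8 → slot 8
Table: [., 914, 860, 574, ., 588, 49, 214, 599, ., .]

7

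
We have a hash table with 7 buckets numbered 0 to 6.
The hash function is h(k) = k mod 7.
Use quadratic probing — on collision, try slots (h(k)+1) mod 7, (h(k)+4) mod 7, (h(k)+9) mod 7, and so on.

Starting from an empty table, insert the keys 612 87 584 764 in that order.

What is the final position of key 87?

Insert 612: h=3, slot 3 empty => index 3.
Insert 87: h=3, slot 3 occupied => index 4.
Insert 584: h=3, slots 3,4 occupied => index 0.
Insert 764: h=1, slot 1 empty => index 1.
Table: [584, 764, -, 612, 87, -, -]

4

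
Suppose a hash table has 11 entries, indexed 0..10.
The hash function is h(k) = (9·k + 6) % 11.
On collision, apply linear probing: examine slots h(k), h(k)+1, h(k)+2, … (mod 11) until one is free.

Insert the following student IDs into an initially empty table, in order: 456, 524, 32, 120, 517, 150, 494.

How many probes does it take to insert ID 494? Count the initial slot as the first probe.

3

456: h=7 => slot 7
524: h=3 => slot 3
32: h=8 => slot 8
120: h=8, probe 8,9 => slot 9
517: h=6 => slot 6
150: h=3, probe 3,4 => slot 4
494: h=8, probe 8,9,10 => slot 10
Table: [-, -, -, 524, 150, -, 517, 456, 32, 120, 494]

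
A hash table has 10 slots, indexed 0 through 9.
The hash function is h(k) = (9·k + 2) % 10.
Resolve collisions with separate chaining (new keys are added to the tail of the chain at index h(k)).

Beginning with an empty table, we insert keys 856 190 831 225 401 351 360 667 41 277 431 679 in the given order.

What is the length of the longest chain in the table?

5

Insert 856: h=6, bucket 6 empty → new chain.
Insert 190: h=2, bucket 2 empty → new chain.
Insert 831: h=1, bucket 1 empty → new chain.
Insert 225: h=7, bucket 7 empty → new chain.
Insert 401: h=1, bucket 1 nonempty → append to chain.
Insert 351: h=1, bucket 1 nonempty → append to chain.
Insert 360: h=2, bucket 2 nonempty → append to chain.
Insert 667: h=5, bucket 5 empty → new chain.
Insert 41: h=1, bucket 1 nonempty → append to chain.
Insert 277: h=5, bucket 5 nonempty → append to chain.
Insert 431: h=1, bucket 1 nonempty → append to chain.
Insert 679: h=3, bucket 3 empty → new chain.
Final buckets:
0: ∅
1: 831 -> 401 -> 351 -> 41 -> 431
2: 190 -> 360
3: 679
4: ∅
5: 667 -> 277
6: 856
7: 225
8: ∅
9: ∅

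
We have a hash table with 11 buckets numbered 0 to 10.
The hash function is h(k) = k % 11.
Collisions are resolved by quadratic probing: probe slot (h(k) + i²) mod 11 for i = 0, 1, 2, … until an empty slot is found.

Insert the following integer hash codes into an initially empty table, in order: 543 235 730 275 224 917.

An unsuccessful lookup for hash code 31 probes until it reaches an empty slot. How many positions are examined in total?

543: h=4 => slot 4
235: h=4, probe 4,5 => slot 5
730: h=4, probe 4,5,8 => slot 8
275: h=0 => slot 0
224: h=4, probe 4,5,8,2 => slot 2
917: h=4, probe 4,5,8,2,9 => slot 9
Table: [275, ∅, 224, ∅, 543, 235, ∅, ∅, 730, 917, ∅]
Lookup 31: h=9, probe 9,10 → slot 10 empty, not found.

2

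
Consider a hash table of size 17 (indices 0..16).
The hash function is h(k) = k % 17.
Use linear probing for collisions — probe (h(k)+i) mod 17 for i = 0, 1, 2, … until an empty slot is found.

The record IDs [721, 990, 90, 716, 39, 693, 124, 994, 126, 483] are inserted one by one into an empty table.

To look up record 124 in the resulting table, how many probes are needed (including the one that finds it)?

4

Insert 721: h=7, slot 7 empty => index 7.
Insert 990: h=4, slot 4 empty => index 4.
Insert 90: h=5, slot 5 empty => index 5.
Insert 716: h=2, slot 2 empty => index 2.
Insert 39: h=5, slot 5 occupied => index 6.
Insert 693: h=13, slot 13 empty => index 13.
Insert 124: h=5, slots 5,6,7 occupied => index 8.
Insert 994: h=8, slot 8 occupied => index 9.
Insert 126: h=7, slots 7,8,9 occupied => index 10.
Insert 483: h=7, slots 7,8,9,10 occupied => index 11.
Table: [∅, ∅, 716, ∅, 990, 90, 39, 721, 124, 994, 126, 483, ∅, 693, ∅, ∅, ∅]
Lookup 124: h=5, probe 5,6,7,8 → found at 8.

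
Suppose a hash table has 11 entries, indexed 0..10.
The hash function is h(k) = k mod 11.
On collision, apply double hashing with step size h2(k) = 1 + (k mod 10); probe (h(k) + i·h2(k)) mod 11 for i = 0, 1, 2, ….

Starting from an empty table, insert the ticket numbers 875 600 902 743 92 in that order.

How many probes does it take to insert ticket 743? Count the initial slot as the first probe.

875 hashes to 6; slot 6 is free -> place at 6.
600 hashes to 6, h2=1; 6 taken -> place at 7.
902 hashes to 0; slot 0 is free -> place at 0.
743 hashes to 6, h2=4; 6 taken -> place at 10.
92 hashes to 4; slot 4 is free -> place at 4.
Table: [902, ., ., ., 92, ., 875, 600, ., ., 743]

2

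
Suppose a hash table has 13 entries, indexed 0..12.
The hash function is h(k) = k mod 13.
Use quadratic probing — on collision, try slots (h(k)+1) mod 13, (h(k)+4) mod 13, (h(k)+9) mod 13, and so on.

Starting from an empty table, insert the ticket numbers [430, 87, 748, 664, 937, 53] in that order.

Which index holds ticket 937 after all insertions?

5

430 hashes to 1; slot 1 is free → place at 1.
87 hashes to 9; slot 9 is free → place at 9.
748 hashes to 7; slot 7 is free → place at 7.
664 hashes to 1; 1 taken → place at 2.
937 hashes to 1; 1,2 taken → place at 5.
53 hashes to 1; 1,2,5 taken → place at 10.
Table: [-, 430, 664, -, -, 937, -, 748, -, 87, 53, -, -]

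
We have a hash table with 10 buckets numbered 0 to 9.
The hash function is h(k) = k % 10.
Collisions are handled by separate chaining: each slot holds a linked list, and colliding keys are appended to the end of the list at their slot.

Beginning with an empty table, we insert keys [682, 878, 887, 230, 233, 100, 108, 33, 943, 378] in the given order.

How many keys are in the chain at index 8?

682 → bucket 2
878 → bucket 8
887 → bucket 7
230 → bucket 0
233 → bucket 3
100 → bucket 0 (collision)
108 → bucket 8 (collision)
33 → bucket 3 (collision)
943 → bucket 3 (collision)
378 → bucket 8 (collision)
Final buckets:
0: 230 -> 100
1: _
2: 682
3: 233 -> 33 -> 943
4: _
5: _
6: _
7: 887
8: 878 -> 108 -> 378
9: _

3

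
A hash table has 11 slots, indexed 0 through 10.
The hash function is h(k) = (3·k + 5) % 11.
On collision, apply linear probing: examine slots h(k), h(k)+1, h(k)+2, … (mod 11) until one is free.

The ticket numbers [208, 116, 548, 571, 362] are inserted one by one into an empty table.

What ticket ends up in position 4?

208 hashes to 2; slot 2 is free → place at 2.
116 hashes to 1; slot 1 is free → place at 1.
548 hashes to 10; slot 10 is free → place at 10.
571 hashes to 2; 2 taken → place at 3.
362 hashes to 2; 2,3 taken → place at 4.
Table: [—, 116, 208, 571, 362, —, —, —, —, —, 548]

362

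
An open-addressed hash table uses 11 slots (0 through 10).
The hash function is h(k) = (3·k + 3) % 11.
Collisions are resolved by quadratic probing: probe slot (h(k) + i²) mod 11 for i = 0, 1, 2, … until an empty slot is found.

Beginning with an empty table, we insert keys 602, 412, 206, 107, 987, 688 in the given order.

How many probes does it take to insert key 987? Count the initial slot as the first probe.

4

602: h=5 -> slot 5
412: h=7 -> slot 7
206: h=5, probe 5,6 -> slot 6
107: h=5, probe 5,6,9 -> slot 9
987: h=5, probe 5,6,9,3 -> slot 3
688: h=10 -> slot 10
Table: [_, _, _, 987, _, 602, 206, 412, _, 107, 688]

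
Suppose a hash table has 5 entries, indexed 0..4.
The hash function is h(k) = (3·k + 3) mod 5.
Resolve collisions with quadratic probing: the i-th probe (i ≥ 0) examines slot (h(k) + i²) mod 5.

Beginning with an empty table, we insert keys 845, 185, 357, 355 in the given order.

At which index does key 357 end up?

Insert 845: h=3, slot 3 empty → index 3.
Insert 185: h=3, slot 3 occupied → index 4.
Insert 357: h=4, slot 4 occupied → index 0.
Insert 355: h=3, slots 3,4 occupied → index 2.
Table: [357, ., 355, 845, 185]

0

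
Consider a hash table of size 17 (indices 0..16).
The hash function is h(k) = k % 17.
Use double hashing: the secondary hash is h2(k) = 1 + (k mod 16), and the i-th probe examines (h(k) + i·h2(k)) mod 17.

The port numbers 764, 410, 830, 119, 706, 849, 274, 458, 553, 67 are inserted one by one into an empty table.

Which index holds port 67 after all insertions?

764 hashes to 16; slot 16 is free -> place at 16.
410 hashes to 2; slot 2 is free -> place at 2.
830 hashes to 14; slot 14 is free -> place at 14.
119 hashes to 0; slot 0 is free -> place at 0.
706 hashes to 9; slot 9 is free -> place at 9.
849 hashes to 16, h2=2; 16 taken -> place at 1.
274 hashes to 2, h2=3; 2 taken -> place at 5.
458 hashes to 16, h2=11; 16 taken -> place at 10.
553 hashes to 9, h2=10; 9,2 taken -> place at 12.
67 hashes to 16, h2=4; 16 taken -> place at 3.
Table: [119, 849, 410, 67, ., 274, ., ., ., 706, 458, ., 553, ., 830, ., 764]

3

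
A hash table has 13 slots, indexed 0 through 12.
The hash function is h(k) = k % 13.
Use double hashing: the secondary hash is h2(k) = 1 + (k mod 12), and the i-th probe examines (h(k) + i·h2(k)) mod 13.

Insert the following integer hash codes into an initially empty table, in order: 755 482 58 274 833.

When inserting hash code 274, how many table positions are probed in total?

2

755 hashes to 1; slot 1 is free => place at 1.
482 hashes to 1, h2=3; 1 taken => place at 4.
58 hashes to 6; slot 6 is free => place at 6.
274 hashes to 1, h2=11; 1 taken => place at 12.
833 hashes to 1, h2=6; 1 taken => place at 7.
Table: [—, 755, —, —, 482, —, 58, 833, —, —, —, —, 274]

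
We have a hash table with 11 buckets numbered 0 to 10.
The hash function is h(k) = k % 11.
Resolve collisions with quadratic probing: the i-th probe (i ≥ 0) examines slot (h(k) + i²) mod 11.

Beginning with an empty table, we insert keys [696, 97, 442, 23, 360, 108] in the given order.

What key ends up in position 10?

108

696: h=3 => slot 3
97: h=9 => slot 9
442: h=2 => slot 2
23: h=1 => slot 1
360: h=8 => slot 8
108: h=9, probe 9,10 => slot 10
Table: [—, 23, 442, 696, —, —, —, —, 360, 97, 108]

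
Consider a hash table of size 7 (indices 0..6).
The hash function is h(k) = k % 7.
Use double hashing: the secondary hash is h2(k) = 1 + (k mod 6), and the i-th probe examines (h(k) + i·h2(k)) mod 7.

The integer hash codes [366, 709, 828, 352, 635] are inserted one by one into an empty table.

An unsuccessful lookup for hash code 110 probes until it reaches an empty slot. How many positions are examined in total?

366 hashes to 2; slot 2 is free → place at 2.
709 hashes to 2, h2=2; 2 taken → place at 4.
828 hashes to 2, h2=1; 2 taken → place at 3.
352 hashes to 2, h2=5; 2 taken → place at 0.
635 hashes to 5; slot 5 is free → place at 5.
Table: [352, -, 366, 828, 709, 635, -]
Lookup 110: h=5, h2=3, probe 5,1 → slot 1 empty, not found.

2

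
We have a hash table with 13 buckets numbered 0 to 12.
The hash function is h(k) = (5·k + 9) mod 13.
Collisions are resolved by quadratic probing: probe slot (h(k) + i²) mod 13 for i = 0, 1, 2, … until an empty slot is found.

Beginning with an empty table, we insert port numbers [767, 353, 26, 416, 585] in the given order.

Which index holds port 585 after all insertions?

5

767: h=9 → slot 9
353: h=6 → slot 6
26: h=9, probe 9,10 → slot 10
416: h=9, probe 9,10,0 → slot 0
585: h=9, probe 9,10,0,5 → slot 5
Table: [416, —, —, —, —, 585, 353, —, —, 767, 26, —, —]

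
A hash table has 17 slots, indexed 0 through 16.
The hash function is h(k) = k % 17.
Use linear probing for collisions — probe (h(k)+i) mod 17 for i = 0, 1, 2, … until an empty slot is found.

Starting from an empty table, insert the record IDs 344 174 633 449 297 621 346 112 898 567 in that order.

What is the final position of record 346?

344 hashes to 4; slot 4 is free -> place at 4.
174 hashes to 4; 4 taken -> place at 5.
633 hashes to 4; 4,5 taken -> place at 6.
449 hashes to 7; slot 7 is free -> place at 7.
297 hashes to 8; slot 8 is free -> place at 8.
621 hashes to 9; slot 9 is free -> place at 9.
346 hashes to 6; 6,7,8,9 taken -> place at 10.
112 hashes to 10; 10 taken -> place at 11.
898 hashes to 14; slot 14 is free -> place at 14.
567 hashes to 6; 6,7,8,9,10,11 taken -> place at 12.
Table: [-, -, -, -, 344, 174, 633, 449, 297, 621, 346, 112, 567, -, 898, -, -]

10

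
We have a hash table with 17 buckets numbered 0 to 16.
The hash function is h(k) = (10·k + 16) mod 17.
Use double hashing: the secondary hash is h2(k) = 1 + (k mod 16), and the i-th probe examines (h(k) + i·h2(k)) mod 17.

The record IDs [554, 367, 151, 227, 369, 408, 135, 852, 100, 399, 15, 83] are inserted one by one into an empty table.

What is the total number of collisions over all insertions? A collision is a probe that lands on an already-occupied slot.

554: h=14 → slot 14
367: h=14, h2=16, probe 14,13 → slot 13
151: h=13, h2=8, probe 13,4 → slot 4
227: h=8 → slot 8
369: h=0 → slot 0
408: h=16 → slot 16
135: h=6 → slot 6
852: h=2 → slot 2
100: h=13, h2=5, probe 13,1 → slot 1
399: h=11 → slot 11
15: h=13, h2=16, probe 13,12 → slot 12
83: h=13, h2=4, probe 13,0,4,8,12,16,3 → slot 3
Table: [369, 100, 852, 83, 151, —, 135, —, 227, —, —, 399, 15, 367, 554, —, 408]

10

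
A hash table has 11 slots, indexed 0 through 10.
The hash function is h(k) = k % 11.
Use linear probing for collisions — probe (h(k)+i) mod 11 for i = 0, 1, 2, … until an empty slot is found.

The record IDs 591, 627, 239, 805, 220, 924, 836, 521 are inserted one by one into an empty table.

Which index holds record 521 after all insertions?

5

591: h=8 -> slot 8
627: h=0 -> slot 0
239: h=8, probe 8,9 -> slot 9
805: h=2 -> slot 2
220: h=0, probe 0,1 -> slot 1
924: h=0, probe 0,1,2,3 -> slot 3
836: h=0, probe 0,1,2,3,4 -> slot 4
521: h=4, probe 4,5 -> slot 5
Table: [627, 220, 805, 924, 836, 521, ., ., 591, 239, .]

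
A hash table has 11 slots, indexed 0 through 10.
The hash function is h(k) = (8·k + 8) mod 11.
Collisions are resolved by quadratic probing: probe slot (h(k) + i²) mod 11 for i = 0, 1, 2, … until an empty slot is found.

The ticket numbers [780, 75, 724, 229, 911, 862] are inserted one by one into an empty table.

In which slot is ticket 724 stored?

780: h=0 → slot 0
75: h=3 → slot 3
724: h=3, probe 3,4 → slot 4
229: h=3, probe 3,4,7 → slot 7
911: h=3, probe 3,4,7,1 → slot 1
862: h=7, probe 7,8 → slot 8
Table: [780, 911, -, 75, 724, -, -, 229, 862, -, -]

4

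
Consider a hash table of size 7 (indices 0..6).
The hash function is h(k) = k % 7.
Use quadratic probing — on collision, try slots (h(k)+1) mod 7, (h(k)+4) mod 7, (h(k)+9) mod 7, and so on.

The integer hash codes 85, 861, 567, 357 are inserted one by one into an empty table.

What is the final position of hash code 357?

85: h=1 -> slot 1
861: h=0 -> slot 0
567: h=0, probe 0,1,4 -> slot 4
357: h=0, probe 0,1,4,2 -> slot 2
Table: [861, 85, 357, —, 567, —, —]

2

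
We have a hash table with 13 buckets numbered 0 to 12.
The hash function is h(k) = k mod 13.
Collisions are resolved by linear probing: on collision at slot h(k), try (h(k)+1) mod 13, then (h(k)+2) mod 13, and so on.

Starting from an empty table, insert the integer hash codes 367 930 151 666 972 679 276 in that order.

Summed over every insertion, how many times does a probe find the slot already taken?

367: h=3 => slot 3
930: h=7 => slot 7
151: h=8 => slot 8
666: h=3, probe 3,4 => slot 4
972: h=10 => slot 10
679: h=3, probe 3,4,5 => slot 5
276: h=3, probe 3,4,5,6 => slot 6
Table: [—, —, —, 367, 666, 679, 276, 930, 151, —, 972, —, —]

6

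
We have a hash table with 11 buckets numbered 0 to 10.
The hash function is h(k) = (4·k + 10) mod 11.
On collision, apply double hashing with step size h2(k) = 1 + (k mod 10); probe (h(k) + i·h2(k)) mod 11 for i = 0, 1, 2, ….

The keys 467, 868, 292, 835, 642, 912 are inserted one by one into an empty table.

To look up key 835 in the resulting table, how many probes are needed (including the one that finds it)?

467 hashes to 8; slot 8 is free -> place at 8.
868 hashes to 6; slot 6 is free -> place at 6.
292 hashes to 1; slot 1 is free -> place at 1.
835 hashes to 6, h2=6; 6,1 taken -> place at 7.
642 hashes to 4; slot 4 is free -> place at 4.
912 hashes to 6, h2=3; 6 taken -> place at 9.
Table: [., 292, ., ., 642, ., 868, 835, 467, 912, .]
Lookup 835: h=6, h2=6, probe 6,1,7 → found at 7.

3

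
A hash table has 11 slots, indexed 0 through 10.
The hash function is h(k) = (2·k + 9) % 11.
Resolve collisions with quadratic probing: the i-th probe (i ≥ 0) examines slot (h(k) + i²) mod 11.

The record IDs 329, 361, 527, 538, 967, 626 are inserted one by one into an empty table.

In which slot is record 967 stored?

1

Insert 329: h=7, slot 7 empty => index 7.
Insert 361: h=5, slot 5 empty => index 5.
Insert 527: h=7, slot 7 occupied => index 8.
Insert 538: h=7, slots 7,8 occupied => index 0.
Insert 967: h=7, slots 7,8,0,5 occupied => index 1.
Insert 626: h=7, slots 7,8,0,5,1 occupied => index 10.
Table: [538, 967, -, -, -, 361, -, 329, 527, -, 626]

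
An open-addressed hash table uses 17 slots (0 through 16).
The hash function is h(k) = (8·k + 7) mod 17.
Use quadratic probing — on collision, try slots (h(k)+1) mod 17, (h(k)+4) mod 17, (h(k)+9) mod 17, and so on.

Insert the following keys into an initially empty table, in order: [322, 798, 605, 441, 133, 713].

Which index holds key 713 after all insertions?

Insert 322: h=16, slot 16 empty => index 16.
Insert 798: h=16, slot 16 occupied => index 0.
Insert 605: h=2, slot 2 empty => index 2.
Insert 441: h=16, slots 16,0 occupied => index 3.
Insert 133: h=0, slot 0 occupied => index 1.
Insert 713: h=16, slots 16,0,3 occupied => index 8.
Table: [798, 133, 605, 441, _, _, _, _, 713, _, _, _, _, _, _, _, 322]

8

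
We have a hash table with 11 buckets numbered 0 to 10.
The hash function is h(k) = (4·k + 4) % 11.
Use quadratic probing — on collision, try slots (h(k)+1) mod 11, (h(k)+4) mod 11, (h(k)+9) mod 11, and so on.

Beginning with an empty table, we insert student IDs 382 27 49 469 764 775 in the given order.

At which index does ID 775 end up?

7

382: h=3 → slot 3
27: h=2 → slot 2
49: h=2, probe 2,3,6 → slot 6
469: h=10 → slot 10
764: h=2, probe 2,3,6,0 → slot 0
775: h=2, probe 2,3,6,0,7 → slot 7
Table: [764, —, 27, 382, —, —, 49, 775, —, —, 469]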